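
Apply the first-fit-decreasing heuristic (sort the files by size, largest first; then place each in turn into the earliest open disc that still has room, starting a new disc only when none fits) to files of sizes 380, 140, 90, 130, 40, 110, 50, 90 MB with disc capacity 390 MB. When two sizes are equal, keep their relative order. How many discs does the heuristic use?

3

Sorted descending: 380, 140, 130, 110, 90, 90, 50, 40.
  380 → disc 1 (new)  [load 380/390]
  140 → disc 2 (new)  [load 140/390]
  130 → disc 2  [load 270/390]
  110 → disc 2  [load 380/390]
  90 → disc 3 (new)  [load 90/390]
  90 → disc 3  [load 180/390]
  50 → disc 3  [load 230/390]
  40 → disc 3  [load 270/390]
3 discs opened.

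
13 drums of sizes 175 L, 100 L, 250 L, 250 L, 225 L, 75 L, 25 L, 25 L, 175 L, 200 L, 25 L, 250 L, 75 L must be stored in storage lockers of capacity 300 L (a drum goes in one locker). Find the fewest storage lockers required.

7

Total = 250 + 250 + 250 + 225 + 200 + 175 + 175 + 100 + 75 + 75 + 25 + 25 + 25 = 1850 L.
Lower bound: ⌈1850/300⌉ = 7 storage lockers.
A packing using 7 storage lockers:
  locker 1: 250 + 25 + 25 = 300
  locker 2: 250 + 25 = 275
  locker 3: 250 = 250
  locker 4: 225 + 75 = 300
  locker 5: 200 + 100 = 300
  locker 6: 175 + 75 = 250
  locker 7: 175 = 175
This matches the lower bound, so 7 is optimal.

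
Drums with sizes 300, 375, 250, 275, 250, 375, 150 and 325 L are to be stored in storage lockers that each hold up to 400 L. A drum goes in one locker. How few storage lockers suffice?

Total = 375 + 375 + 325 + 300 + 275 + 250 + 250 + 150 = 2300 L.
Lower bound: ⌈2300/400⌉ = 6 storage lockers.
Also, 7 drums each exceed 200 L, and no two of those can share a locker, so at least 7 storage lockers are needed.
A packing using 7 storage lockers:
  locker 1: 375 = 375
  locker 2: 375 = 375
  locker 3: 325 = 325
  locker 4: 300 = 300
  locker 5: 275 = 275
  locker 6: 250 + 150 = 400
  locker 7: 250 = 250
This matches the lower bound, so 7 is optimal.

7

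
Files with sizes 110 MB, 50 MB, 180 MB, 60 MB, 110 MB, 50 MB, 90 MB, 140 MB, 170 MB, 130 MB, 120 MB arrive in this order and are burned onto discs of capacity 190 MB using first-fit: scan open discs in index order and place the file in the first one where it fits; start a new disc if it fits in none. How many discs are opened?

  110 → disc 1 (new)  [load 110/190]
  50 → disc 1  [load 160/190]
  180 → disc 2 (new)  [load 180/190]
  60 → disc 3 (new)  [load 60/190]
  110 → disc 3  [load 170/190]
  50 → disc 4 (new)  [load 50/190]
  90 → disc 4  [load 140/190]
  140 → disc 5 (new)  [load 140/190]
  170 → disc 6 (new)  [load 170/190]
  130 → disc 7 (new)  [load 130/190]
  120 → disc 8 (new)  [load 120/190]
8 discs opened.

8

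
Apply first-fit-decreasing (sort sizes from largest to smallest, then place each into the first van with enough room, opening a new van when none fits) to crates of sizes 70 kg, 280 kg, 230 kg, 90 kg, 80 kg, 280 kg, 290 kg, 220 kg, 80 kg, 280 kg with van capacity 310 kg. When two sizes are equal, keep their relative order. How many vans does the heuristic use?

7

Sorted descending: 290, 280, 280, 280, 230, 220, 90, 80, 80, 70.
  290 → van 1 (new)  [load 290/310]
  280 → van 2 (new)  [load 280/310]
  280 → van 3 (new)  [load 280/310]
  280 → van 4 (new)  [load 280/310]
  230 → van 5 (new)  [load 230/310]
  220 → van 6 (new)  [load 220/310]
  90 → van 6  [load 310/310]
  80 → van 5  [load 310/310]
  80 → van 7 (new)  [load 80/310]
  70 → van 7  [load 150/310]
7 vans opened.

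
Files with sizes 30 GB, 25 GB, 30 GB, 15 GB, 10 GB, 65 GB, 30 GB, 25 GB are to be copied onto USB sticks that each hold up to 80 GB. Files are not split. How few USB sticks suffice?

3

Total = 65 + 30 + 30 + 30 + 25 + 25 + 15 + 10 = 230 GB.
Lower bound: ⌈230/80⌉ = 3 USB sticks.
A packing using 3 USB sticks:
  USB stick 1: 65 + 15 = 80
  USB stick 2: 30 + 30 + 10 = 70
  USB stick 3: 30 + 25 + 25 = 80
This matches the lower bound, so 3 is optimal.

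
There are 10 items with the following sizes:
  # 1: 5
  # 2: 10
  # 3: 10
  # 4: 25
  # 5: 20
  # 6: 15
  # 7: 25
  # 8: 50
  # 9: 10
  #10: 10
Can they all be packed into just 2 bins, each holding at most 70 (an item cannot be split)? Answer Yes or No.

No

Total = 180; ⌈180/70⌉ = 3.
At least 3 bins are required, but only 2 are allowed.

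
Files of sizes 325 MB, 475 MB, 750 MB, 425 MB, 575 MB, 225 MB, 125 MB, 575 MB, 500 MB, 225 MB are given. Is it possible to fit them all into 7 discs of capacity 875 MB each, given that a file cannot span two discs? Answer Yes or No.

Yes

A valid assignment using 6 discs:
  disc 1: 750 + 125 = 875
  disc 2: 575 + 225 = 800
  disc 3: 575 + 225 = 800
  disc 4: 500 + 325 = 825
  disc 5: 475 = 475
  disc 6: 425 = 425
That uses only 6 ≤ 7, so 7 discs are enough.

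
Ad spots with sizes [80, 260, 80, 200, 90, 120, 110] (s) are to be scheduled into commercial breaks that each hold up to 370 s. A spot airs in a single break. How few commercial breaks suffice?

Total = 260 + 200 + 120 + 110 + 90 + 80 + 80 = 940 s.
Lower bound: ⌈940/370⌉ = 3 commercial breaks.
A packing using 3 commercial breaks:
  break 1: 260 + 110 = 370
  break 2: 200 + 120 = 320
  break 3: 90 + 80 + 80 = 250
This matches the lower bound, so 3 is optimal.

3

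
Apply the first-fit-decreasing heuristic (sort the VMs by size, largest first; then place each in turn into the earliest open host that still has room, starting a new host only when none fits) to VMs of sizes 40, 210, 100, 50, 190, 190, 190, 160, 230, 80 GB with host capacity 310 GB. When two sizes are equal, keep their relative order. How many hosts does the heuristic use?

Sorted descending: 230, 210, 190, 190, 190, 160, 100, 80, 50, 40.
  230 → host 1 (new)  [load 230/310]
  210 → host 2 (new)  [load 210/310]
  190 → host 3 (new)  [load 190/310]
  190 → host 4 (new)  [load 190/310]
  190 → host 5 (new)  [load 190/310]
  160 → host 6 (new)  [load 160/310]
  100 → host 2  [load 310/310]
  80 → host 1  [load 310/310]
  50 → host 3  [load 240/310]
  40 → host 3  [load 280/310]
6 hosts opened.

6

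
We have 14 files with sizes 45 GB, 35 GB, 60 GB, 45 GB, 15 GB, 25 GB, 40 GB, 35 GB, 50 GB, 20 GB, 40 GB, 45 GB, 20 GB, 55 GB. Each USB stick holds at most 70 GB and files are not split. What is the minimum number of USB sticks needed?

9

Total = 60 + 55 + 50 + 45 + 45 + 45 + 40 + 40 + 35 + 35 + 25 + 20 + 20 + 15 = 530 GB.
Lower bound: ⌈530/70⌉ = 8 USB sticks.
A packing using 9 USB sticks:
  USB stick 1: 60 = 60
  USB stick 2: 55 + 15 = 70
  USB stick 3: 50 + 20 = 70
  USB stick 4: 45 + 25 = 70
  USB stick 5: 45 + 20 = 65
  USB stick 6: 45 = 45
  USB stick 7: 40 = 40
  USB stick 8: 40 = 40
  USB stick 9: 35 + 35 = 70
No arrangement into 8 USB sticks stays within capacity, so 9 is optimal.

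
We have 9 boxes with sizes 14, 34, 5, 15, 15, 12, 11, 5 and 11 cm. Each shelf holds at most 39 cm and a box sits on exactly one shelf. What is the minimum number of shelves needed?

Total = 34 + 15 + 15 + 14 + 12 + 11 + 11 + 5 + 5 = 122 cm.
Lower bound: ⌈122/39⌉ = 4 shelves.
A packing using 4 shelves:
  shelf 1: 34 + 5 = 39
  shelf 2: 15 + 15 + 5 = 35
  shelf 3: 14 + 12 + 11 = 37
  shelf 4: 11 = 11
This matches the lower bound, so 4 is optimal.

4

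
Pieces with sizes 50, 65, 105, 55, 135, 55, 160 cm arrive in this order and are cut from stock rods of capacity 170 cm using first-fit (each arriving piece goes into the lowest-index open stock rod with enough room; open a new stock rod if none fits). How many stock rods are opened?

  50 → stock rod 1 (new)  [load 50/170]
  65 → stock rod 1  [load 115/170]
  105 → stock rod 2 (new)  [load 105/170]
  55 → stock rod 1  [load 170/170]
  135 → stock rod 3 (new)  [load 135/170]
  55 → stock rod 2  [load 160/170]
  160 → stock rod 4 (new)  [load 160/170]
4 stock rods opened.

4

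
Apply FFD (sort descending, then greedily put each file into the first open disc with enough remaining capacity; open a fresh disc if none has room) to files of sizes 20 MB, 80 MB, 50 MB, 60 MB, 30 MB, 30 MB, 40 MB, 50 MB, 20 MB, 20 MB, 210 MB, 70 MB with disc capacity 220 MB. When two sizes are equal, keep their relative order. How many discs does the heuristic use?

Sorted descending: 210, 80, 70, 60, 50, 50, 40, 30, 30, 20, 20, 20.
  210 → disc 1 (new)  [load 210/220]
  80 → disc 2 (new)  [load 80/220]
  70 → disc 2  [load 150/220]
  60 → disc 2  [load 210/220]
  50 → disc 3 (new)  [load 50/220]
  50 → disc 3  [load 100/220]
  40 → disc 3  [load 140/220]
  30 → disc 3  [load 170/220]
  30 → disc 3  [load 200/220]
  20 → disc 3  [load 220/220]
  20 → disc 4 (new)  [load 20/220]
  20 → disc 4  [load 40/220]
4 discs opened.

4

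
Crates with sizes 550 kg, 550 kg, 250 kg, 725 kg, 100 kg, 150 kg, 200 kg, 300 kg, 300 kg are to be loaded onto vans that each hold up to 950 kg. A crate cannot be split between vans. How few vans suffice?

4

Total = 725 + 550 + 550 + 300 + 300 + 250 + 200 + 150 + 100 = 3125 kg.
Lower bound: ⌈3125/950⌉ = 4 vans.
A packing using 4 vans:
  van 1: 725 + 200 = 925
  van 2: 550 + 300 + 100 = 950
  van 3: 550 + 300 = 850
  van 4: 250 + 150 = 400
This matches the lower bound, so 4 is optimal.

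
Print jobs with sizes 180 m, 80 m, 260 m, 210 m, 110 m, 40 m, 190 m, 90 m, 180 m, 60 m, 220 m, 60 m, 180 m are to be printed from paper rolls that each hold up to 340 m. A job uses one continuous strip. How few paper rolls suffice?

Total = 260 + 220 + 210 + 190 + 180 + 180 + 180 + 110 + 90 + 80 + 60 + 60 + 40 = 1860 m.
Lower bound: ⌈1860/340⌉ = 6 paper rolls.
Also, 7 print jobs each exceed 170 m, and no two of those can share a roll, so at least 7 paper rolls are needed.
A packing using 7 paper rolls:
  roll 1: 260 + 80 = 340
  roll 2: 220 + 110 = 330
  roll 3: 210 + 90 + 40 = 340
  roll 4: 190 + 60 + 60 = 310
  roll 5: 180 = 180
  roll 6: 180 = 180
  roll 7: 180 = 180
This matches the lower bound, so 7 is optimal.

7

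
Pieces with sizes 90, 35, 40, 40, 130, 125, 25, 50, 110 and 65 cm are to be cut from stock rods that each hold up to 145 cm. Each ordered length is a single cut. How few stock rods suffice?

Total = 130 + 125 + 110 + 90 + 65 + 50 + 40 + 40 + 35 + 25 = 710 cm.
Lower bound: ⌈710/145⌉ = 5 stock rods.
A packing using 6 stock rods:
  stock rod 1: 130 = 130
  stock rod 2: 125 = 125
  stock rod 3: 110 + 35 = 145
  stock rod 4: 90 + 50 = 140
  stock rod 5: 65 + 40 + 40 = 145
  stock rod 6: 25 = 25
No arrangement into 5 stock rods stays within capacity, so 6 is optimal.

6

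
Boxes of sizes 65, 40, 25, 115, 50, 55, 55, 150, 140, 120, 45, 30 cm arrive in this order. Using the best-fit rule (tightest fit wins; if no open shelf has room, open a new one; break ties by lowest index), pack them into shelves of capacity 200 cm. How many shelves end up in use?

  65 → shelf 1 (new)  [load 65/200]
  40 → shelf 1  [load 105/200]
  25 → shelf 1  [load 130/200]
  115 → shelf 2 (new)  [load 115/200]
  50 → shelf 1  [load 180/200]
  55 → shelf 2  [load 170/200]
  55 → shelf 3 (new)  [load 55/200]
  150 → shelf 4 (new)  [load 150/200]
  140 → shelf 3  [load 195/200]
  120 → shelf 5 (new)  [load 120/200]
  45 → shelf 4  [load 195/200]
  30 → shelf 2  [load 200/200]
5 shelves opened.

5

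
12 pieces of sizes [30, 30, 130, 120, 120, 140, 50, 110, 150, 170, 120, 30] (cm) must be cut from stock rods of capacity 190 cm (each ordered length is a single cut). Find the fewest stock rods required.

8

Total = 170 + 150 + 140 + 130 + 120 + 120 + 120 + 110 + 50 + 30 + 30 + 30 = 1200 cm.
Lower bound: ⌈1200/190⌉ = 7 stock rods.
Also, 8 pieces each exceed 95 cm, and no two of those can share a stock rod, so at least 8 stock rods are needed.
A packing using 8 stock rods:
  stock rod 1: 170 = 170
  stock rod 2: 150 + 30 = 180
  stock rod 3: 140 + 50 = 190
  stock rod 4: 130 + 30 + 30 = 190
  stock rod 5: 120 = 120
  stock rod 6: 120 = 120
  stock rod 7: 120 = 120
  stock rod 8: 110 = 110
This matches the lower bound, so 8 is optimal.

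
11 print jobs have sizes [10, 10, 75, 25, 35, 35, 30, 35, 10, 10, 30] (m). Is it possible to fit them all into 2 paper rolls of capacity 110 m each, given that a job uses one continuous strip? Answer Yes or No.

No

Total = 305 m; ⌈305/110⌉ = 3.
At least 3 paper rolls are required, but only 2 are allowed.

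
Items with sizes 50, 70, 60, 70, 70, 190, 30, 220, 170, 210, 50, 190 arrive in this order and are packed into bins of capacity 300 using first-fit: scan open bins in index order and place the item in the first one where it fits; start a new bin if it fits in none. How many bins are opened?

  50 → bin 1 (new)  [load 50/300]
  70 → bin 1  [load 120/300]
  60 → bin 1  [load 180/300]
  70 → bin 1  [load 250/300]
  70 → bin 2 (new)  [load 70/300]
  190 → bin 2  [load 260/300]
  30 → bin 1  [load 280/300]
  220 → bin 3 (new)  [load 220/300]
  170 → bin 4 (new)  [load 170/300]
  210 → bin 5 (new)  [load 210/300]
  50 → bin 3  [load 270/300]
  190 → bin 6 (new)  [load 190/300]
6 bins opened.

6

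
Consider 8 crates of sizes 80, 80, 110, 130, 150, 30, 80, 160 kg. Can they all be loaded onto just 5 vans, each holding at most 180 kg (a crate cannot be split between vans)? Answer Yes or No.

No

Total = 820 kg; ⌈820/180⌉ = 5.
The bound of 5 does not rule out 5, but exhaustive search shows no assignment into 5 vans of capacity 180 kg exists — the minimum is 6.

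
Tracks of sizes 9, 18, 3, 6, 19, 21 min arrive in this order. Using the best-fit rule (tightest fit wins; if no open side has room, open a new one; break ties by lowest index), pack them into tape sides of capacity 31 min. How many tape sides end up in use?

3

  9 → side 1 (new)  [load 9/31]
  18 → side 1  [load 27/31]
  3 → side 1  [load 30/31]
  6 → side 2 (new)  [load 6/31]
  19 → side 2  [load 25/31]
  21 → side 3 (new)  [load 21/31]
3 tape sides opened.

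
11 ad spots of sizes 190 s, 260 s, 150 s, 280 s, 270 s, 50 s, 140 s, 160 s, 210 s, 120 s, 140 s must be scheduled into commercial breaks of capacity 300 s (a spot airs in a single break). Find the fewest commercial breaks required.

Total = 280 + 270 + 260 + 210 + 190 + 160 + 150 + 140 + 140 + 120 + 50 = 1970 s.
Lower bound: ⌈1970/300⌉ = 7 commercial breaks.
A packing using 8 commercial breaks:
  break 1: 280 = 280
  break 2: 270 = 270
  break 3: 260 = 260
  break 4: 210 + 50 = 260
  break 5: 190 = 190
  break 6: 160 + 140 = 300
  break 7: 150 + 140 = 290
  break 8: 120 = 120
No arrangement into 7 commercial breaks stays within capacity, so 8 is optimal.

8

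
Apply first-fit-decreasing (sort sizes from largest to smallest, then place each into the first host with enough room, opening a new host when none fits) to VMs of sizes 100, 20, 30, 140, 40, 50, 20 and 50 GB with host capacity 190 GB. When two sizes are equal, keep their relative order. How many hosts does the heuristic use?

3

Sorted descending: 140, 100, 50, 50, 40, 30, 20, 20.
  140 → host 1 (new)  [load 140/190]
  100 → host 2 (new)  [load 100/190]
  50 → host 1  [load 190/190]
  50 → host 2  [load 150/190]
  40 → host 2  [load 190/190]
  30 → host 3 (new)  [load 30/190]
  20 → host 3  [load 50/190]
  20 → host 3  [load 70/190]
3 hosts opened.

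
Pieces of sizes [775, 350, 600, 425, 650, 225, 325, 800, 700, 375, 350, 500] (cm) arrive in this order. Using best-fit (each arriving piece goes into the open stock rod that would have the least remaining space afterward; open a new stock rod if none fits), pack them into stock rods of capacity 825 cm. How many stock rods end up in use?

  775 → stock rod 1 (new)  [load 775/825]
  350 → stock rod 2 (new)  [load 350/825]
  600 → stock rod 3 (new)  [load 600/825]
  425 → stock rod 2  [load 775/825]
  650 → stock rod 4 (new)  [load 650/825]
  225 → stock rod 3  [load 825/825]
  325 → stock rod 5 (new)  [load 325/825]
  800 → stock rod 6 (new)  [load 800/825]
  700 → stock rod 7 (new)  [load 700/825]
  375 → stock rod 5  [load 700/825]
  350 → stock rod 8 (new)  [load 350/825]
  500 → stock rod 9 (new)  [load 500/825]
9 stock rods opened.

9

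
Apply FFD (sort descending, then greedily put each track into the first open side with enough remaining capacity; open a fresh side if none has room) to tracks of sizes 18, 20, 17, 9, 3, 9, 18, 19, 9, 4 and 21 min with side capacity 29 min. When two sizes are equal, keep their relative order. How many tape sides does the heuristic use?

Sorted descending: 21, 20, 19, 18, 18, 17, 9, 9, 9, 4, 3.
  21 → side 1 (new)  [load 21/29]
  20 → side 2 (new)  [load 20/29]
  19 → side 3 (new)  [load 19/29]
  18 → side 4 (new)  [load 18/29]
  18 → side 5 (new)  [load 18/29]
  17 → side 6 (new)  [load 17/29]
  9 → side 2  [load 29/29]
  9 → side 3  [load 28/29]
  9 → side 4  [load 27/29]
  4 → side 1  [load 25/29]
  3 → side 1  [load 28/29]
6 tape sides opened.

6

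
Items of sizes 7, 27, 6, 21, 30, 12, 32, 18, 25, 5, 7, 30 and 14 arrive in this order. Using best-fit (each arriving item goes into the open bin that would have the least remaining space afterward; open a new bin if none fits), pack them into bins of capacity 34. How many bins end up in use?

8

  7 → bin 1 (new)  [load 7/34]
  27 → bin 1  [load 34/34]
  6 → bin 2 (new)  [load 6/34]
  21 → bin 2  [load 27/34]
  30 → bin 3 (new)  [load 30/34]
  12 → bin 4 (new)  [load 12/34]
  32 → bin 5 (new)  [load 32/34]
  18 → bin 4  [load 30/34]
  25 → bin 6 (new)  [load 25/34]
  5 → bin 2  [load 32/34]
  7 → bin 6  [load 32/34]
  30 → bin 7 (new)  [load 30/34]
  14 → bin 8 (new)  [load 14/34]
8 bins opened.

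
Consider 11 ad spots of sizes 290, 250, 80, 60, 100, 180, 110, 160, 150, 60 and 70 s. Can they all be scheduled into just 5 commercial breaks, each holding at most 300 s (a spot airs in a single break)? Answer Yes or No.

No

Total = 1510 s; ⌈1510/300⌉ = 6.
At least 6 commercial breaks are required, but only 5 are allowed.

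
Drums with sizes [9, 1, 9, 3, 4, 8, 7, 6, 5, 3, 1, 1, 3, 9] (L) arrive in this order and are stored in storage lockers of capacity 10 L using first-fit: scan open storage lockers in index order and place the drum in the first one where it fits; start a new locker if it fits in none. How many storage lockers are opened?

  9 → locker 1 (new)  [load 9/10]
  1 → locker 1  [load 10/10]
  9 → locker 2 (new)  [load 9/10]
  3 → locker 3 (new)  [load 3/10]
  4 → locker 3  [load 7/10]
  8 → locker 4 (new)  [load 8/10]
  7 → locker 5 (new)  [load 7/10]
  6 → locker 6 (new)  [load 6/10]
  5 → locker 7 (new)  [load 5/10]
  3 → locker 3  [load 10/10]
  1 → locker 2  [load 10/10]
  1 → locker 4  [load 9/10]
  3 → locker 5  [load 10/10]
  9 → locker 8 (new)  [load 9/10]
8 storage lockers opened.

8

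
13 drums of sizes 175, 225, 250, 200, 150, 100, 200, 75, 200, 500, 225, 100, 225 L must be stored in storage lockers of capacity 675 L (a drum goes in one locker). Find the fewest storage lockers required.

Total = 500 + 250 + 225 + 225 + 225 + 200 + 200 + 200 + 175 + 150 + 100 + 100 + 75 = 2625 L.
Lower bound: ⌈2625/675⌉ = 4 storage lockers.
A packing using 4 storage lockers:
  locker 1: 500 + 175 = 675
  locker 2: 250 + 225 + 200 = 675
  locker 3: 225 + 225 + 200 = 650
  locker 4: 200 + 150 + 100 + 100 + 75 = 625
This matches the lower bound, so 4 is optimal.

4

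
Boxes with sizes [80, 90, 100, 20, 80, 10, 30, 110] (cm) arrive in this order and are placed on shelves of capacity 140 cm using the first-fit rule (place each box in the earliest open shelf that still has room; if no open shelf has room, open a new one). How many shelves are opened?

5

  80 → shelf 1 (new)  [load 80/140]
  90 → shelf 2 (new)  [load 90/140]
  100 → shelf 3 (new)  [load 100/140]
  20 → shelf 1  [load 100/140]
  80 → shelf 4 (new)  [load 80/140]
  10 → shelf 1  [load 110/140]
  30 → shelf 1  [load 140/140]
  110 → shelf 5 (new)  [load 110/140]
5 shelves opened.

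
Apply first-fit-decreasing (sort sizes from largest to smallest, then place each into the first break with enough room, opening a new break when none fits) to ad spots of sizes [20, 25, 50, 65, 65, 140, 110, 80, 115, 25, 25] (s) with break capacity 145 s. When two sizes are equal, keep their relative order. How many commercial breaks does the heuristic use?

6

Sorted descending: 140, 115, 110, 80, 65, 65, 50, 25, 25, 25, 20.
  140 → break 1 (new)  [load 140/145]
  115 → break 2 (new)  [load 115/145]
  110 → break 3 (new)  [load 110/145]
  80 → break 4 (new)  [load 80/145]
  65 → break 4  [load 145/145]
  65 → break 5 (new)  [load 65/145]
  50 → break 5  [load 115/145]
  25 → break 2  [load 140/145]
  25 → break 3  [load 135/145]
  25 → break 5  [load 140/145]
  20 → break 6 (new)  [load 20/145]
6 commercial breaks opened.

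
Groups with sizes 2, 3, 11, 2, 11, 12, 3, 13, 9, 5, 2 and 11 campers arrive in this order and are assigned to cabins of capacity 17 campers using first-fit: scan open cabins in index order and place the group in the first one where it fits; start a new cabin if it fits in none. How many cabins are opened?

  2 → cabin 1 (new)  [load 2/17]
  3 → cabin 1  [load 5/17]
  11 → cabin 1  [load 16/17]
  2 → cabin 2 (new)  [load 2/17]
  11 → cabin 2  [load 13/17]
  12 → cabin 3 (new)  [load 12/17]
  3 → cabin 2  [load 16/17]
  13 → cabin 4 (new)  [load 13/17]
  9 → cabin 5 (new)  [load 9/17]
  5 → cabin 3  [load 17/17]
  2 → cabin 4  [load 15/17]
  11 → cabin 6 (new)  [load 11/17]
6 cabins opened.

6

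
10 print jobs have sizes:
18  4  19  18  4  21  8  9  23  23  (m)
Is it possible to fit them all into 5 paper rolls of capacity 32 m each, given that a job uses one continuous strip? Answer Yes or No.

Total = 147 m; ⌈147/32⌉ = 5.
6 print jobs each exceed half the capacity and cannot share a roll, forcing at least 6 paper rolls.
At least 6 paper rolls are required, but only 5 are allowed.

No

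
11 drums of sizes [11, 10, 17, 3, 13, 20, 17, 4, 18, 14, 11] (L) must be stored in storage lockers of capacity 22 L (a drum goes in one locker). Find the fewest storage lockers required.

Total = 20 + 18 + 17 + 17 + 14 + 13 + 11 + 11 + 10 + 4 + 3 = 138 L.
Lower bound: ⌈138/22⌉ = 7 storage lockers.
A packing using 8 storage lockers:
  locker 1: 20 = 20
  locker 2: 18 + 4 = 22
  locker 3: 17 + 3 = 20
  locker 4: 17 = 17
  locker 5: 14 = 14
  locker 6: 13 = 13
  locker 7: 11 + 11 = 22
  locker 8: 10 = 10
No arrangement into 7 storage lockers stays within capacity, so 8 is optimal.

8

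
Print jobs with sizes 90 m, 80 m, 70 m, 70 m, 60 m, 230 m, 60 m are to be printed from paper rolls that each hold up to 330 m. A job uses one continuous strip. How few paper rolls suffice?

3

Total = 230 + 90 + 80 + 70 + 70 + 60 + 60 = 660 m.
Lower bound: ⌈660/330⌉ = 2 paper rolls.
A packing using 3 paper rolls:
  roll 1: 230 + 90 = 320
  roll 2: 80 + 70 + 70 + 60 = 280
  roll 3: 60 = 60
No arrangement into 2 paper rolls stays within capacity, so 3 is optimal.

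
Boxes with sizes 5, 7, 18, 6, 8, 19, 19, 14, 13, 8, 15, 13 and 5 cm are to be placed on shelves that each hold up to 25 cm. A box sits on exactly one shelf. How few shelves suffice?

Total = 19 + 19 + 18 + 15 + 14 + 13 + 13 + 8 + 8 + 7 + 6 + 5 + 5 = 150 cm.
Lower bound: ⌈150/25⌉ = 6 shelves.
Also, 7 boxes each exceed 25/2 cm, and no two of those can share a shelf, so at least 7 shelves are needed.
A packing using 7 shelves:
  shelf 1: 19 + 6 = 25
  shelf 2: 19 + 5 = 24
  shelf 3: 18 + 7 = 25
  shelf 4: 15 + 8 = 23
  shelf 5: 14 + 8 = 22
  shelf 6: 13 + 5 = 18
  shelf 7: 13 = 13
This matches the lower bound, so 7 is optimal.

7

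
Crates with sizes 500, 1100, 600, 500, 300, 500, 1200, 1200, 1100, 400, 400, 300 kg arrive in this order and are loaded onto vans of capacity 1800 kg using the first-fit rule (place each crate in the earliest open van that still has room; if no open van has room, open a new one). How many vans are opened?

5

  500 → van 1 (new)  [load 500/1800]
  1100 → van 1  [load 1600/1800]
  600 → van 2 (new)  [load 600/1800]
  500 → van 2  [load 1100/1800]
  300 → van 2  [load 1400/1800]
  500 → van 3 (new)  [load 500/1800]
  1200 → van 3  [load 1700/1800]
  1200 → van 4 (new)  [load 1200/1800]
  1100 → van 5 (new)  [load 1100/1800]
  400 → van 2  [load 1800/1800]
  400 → van 4  [load 1600/1800]
  300 → van 5  [load 1400/1800]
5 vans opened.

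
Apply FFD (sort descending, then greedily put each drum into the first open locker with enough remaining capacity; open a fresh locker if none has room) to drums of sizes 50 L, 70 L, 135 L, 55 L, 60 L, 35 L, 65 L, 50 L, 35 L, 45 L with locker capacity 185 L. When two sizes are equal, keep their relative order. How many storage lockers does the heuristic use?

Sorted descending: 135, 70, 65, 60, 55, 50, 50, 45, 35, 35.
  135 → locker 1 (new)  [load 135/185]
  70 → locker 2 (new)  [load 70/185]
  65 → locker 2  [load 135/185]
  60 → locker 3 (new)  [load 60/185]
  55 → locker 3  [load 115/185]
  50 → locker 1  [load 185/185]
  50 → locker 2  [load 185/185]
  45 → locker 3  [load 160/185]
  35 → locker 4 (new)  [load 35/185]
  35 → locker 4  [load 70/185]
4 storage lockers opened.

4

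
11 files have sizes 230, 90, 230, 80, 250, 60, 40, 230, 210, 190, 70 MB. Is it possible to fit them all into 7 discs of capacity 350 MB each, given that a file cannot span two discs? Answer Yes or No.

A valid assignment using 6 discs:
  disc 1: 250 + 90 = 340
  disc 2: 230 + 80 + 40 = 350
  disc 3: 230 + 70 = 300
  disc 4: 230 + 60 = 290
  disc 5: 210 = 210
  disc 6: 190 = 190
That uses only 6 ≤ 7, so 7 discs are enough.

Yes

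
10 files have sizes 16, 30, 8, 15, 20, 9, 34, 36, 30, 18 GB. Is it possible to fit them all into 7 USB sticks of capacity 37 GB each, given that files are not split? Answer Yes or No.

Yes

A valid assignment using 7 USB sticks:
  USB stick 1: 36 = 36
  USB stick 2: 34 = 34
  USB stick 3: 30 = 30
  USB stick 4: 30 = 30
  USB stick 5: 20 + 16 = 36
  USB stick 6: 18 + 15 = 33
  USB stick 7: 9 + 8 = 17
Every load is within 37 GB, so 7 USB sticks suffice.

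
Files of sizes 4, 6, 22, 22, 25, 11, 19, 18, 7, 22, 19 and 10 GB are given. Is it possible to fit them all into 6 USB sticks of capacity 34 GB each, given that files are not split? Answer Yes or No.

No

Total = 185 GB; ⌈185/34⌉ = 6.
7 files each exceed half the capacity and cannot share a USB stick, forcing at least 7 USB sticks.
At least 7 USB sticks are required, but only 6 are allowed.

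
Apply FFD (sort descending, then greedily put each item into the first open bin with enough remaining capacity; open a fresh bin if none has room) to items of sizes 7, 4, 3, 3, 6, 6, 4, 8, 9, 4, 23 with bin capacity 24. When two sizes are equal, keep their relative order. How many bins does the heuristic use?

Sorted descending: 23, 9, 8, 7, 6, 6, 4, 4, 4, 3, 3.
  23 → bin 1 (new)  [load 23/24]
  9 → bin 2 (new)  [load 9/24]
  8 → bin 2  [load 17/24]
  7 → bin 2  [load 24/24]
  6 → bin 3 (new)  [load 6/24]
  6 → bin 3  [load 12/24]
  4 → bin 3  [load 16/24]
  4 → bin 3  [load 20/24]
  4 → bin 3  [load 24/24]
  3 → bin 4 (new)  [load 3/24]
  3 → bin 4  [load 6/24]
4 bins opened.

4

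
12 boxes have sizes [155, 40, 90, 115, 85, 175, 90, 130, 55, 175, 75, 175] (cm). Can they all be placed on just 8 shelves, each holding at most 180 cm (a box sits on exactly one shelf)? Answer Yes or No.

Yes

A valid assignment using 8 shelves:
  shelf 1: 175 = 175
  shelf 2: 175 = 175
  shelf 3: 175 = 175
  shelf 4: 155 = 155
  shelf 5: 130 + 40 = 170
  shelf 6: 115 + 55 = 170
  shelf 7: 90 + 90 = 180
  shelf 8: 85 + 75 = 160
Every load is within 180 cm, so 8 shelves suffice.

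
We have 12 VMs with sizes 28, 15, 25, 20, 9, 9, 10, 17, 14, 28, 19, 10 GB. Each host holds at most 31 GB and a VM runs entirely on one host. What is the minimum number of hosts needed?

8

Total = 28 + 28 + 25 + 20 + 19 + 17 + 15 + 14 + 10 + 10 + 9 + 9 = 204 GB.
Lower bound: ⌈204/31⌉ = 7 hosts.
A packing using 8 hosts:
  host 1: 28 = 28
  host 2: 28 = 28
  host 3: 25 = 25
  host 4: 20 + 10 = 30
  host 5: 19 + 10 = 29
  host 6: 17 + 14 = 31
  host 7: 15 + 9 = 24
  host 8: 9 = 9
No arrangement into 7 hosts stays within capacity, so 8 is optimal.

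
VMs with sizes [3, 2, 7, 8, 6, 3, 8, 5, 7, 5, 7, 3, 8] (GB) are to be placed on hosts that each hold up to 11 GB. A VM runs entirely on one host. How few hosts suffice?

8

Total = 8 + 8 + 8 + 7 + 7 + 7 + 6 + 5 + 5 + 3 + 3 + 3 + 2 = 72 GB.
Lower bound: ⌈72/11⌉ = 7 hosts.
A packing using 8 hosts:
  host 1: 8 + 3 = 11
  host 2: 8 + 3 = 11
  host 3: 8 + 3 = 11
  host 4: 7 + 2 = 9
  host 5: 7 = 7
  host 6: 7 = 7
  host 7: 6 + 5 = 11
  host 8: 5 = 5
No arrangement into 7 hosts stays within capacity, so 8 is optimal.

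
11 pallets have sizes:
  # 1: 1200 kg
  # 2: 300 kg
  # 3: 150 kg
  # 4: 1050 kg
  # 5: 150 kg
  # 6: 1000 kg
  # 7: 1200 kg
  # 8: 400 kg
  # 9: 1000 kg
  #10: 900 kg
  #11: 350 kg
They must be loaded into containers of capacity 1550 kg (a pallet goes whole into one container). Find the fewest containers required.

Total = 1200 + 1200 + 1050 + 1000 + 1000 + 900 + 400 + 350 + 300 + 150 + 150 = 7700 kg.
Lower bound: ⌈7700/1550⌉ = 5 containers.
Also, 6 pallets each exceed 775 kg, and no two of those can share a container, so at least 6 containers are needed.
A packing using 6 containers:
  container 1: 1200 + 350 = 1550
  container 2: 1200 + 300 = 1500
  container 3: 1050 + 400 = 1450
  container 4: 1000 + 150 + 150 = 1300
  container 5: 1000 = 1000
  container 6: 900 = 900
This matches the lower bound, so 6 is optimal.

6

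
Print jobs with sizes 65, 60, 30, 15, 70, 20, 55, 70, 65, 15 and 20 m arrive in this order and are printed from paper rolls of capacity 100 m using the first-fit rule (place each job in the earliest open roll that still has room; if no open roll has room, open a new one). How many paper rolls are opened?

  65 → roll 1 (new)  [load 65/100]
  60 → roll 2 (new)  [load 60/100]
  30 → roll 1  [load 95/100]
  15 → roll 2  [load 75/100]
  70 → roll 3 (new)  [load 70/100]
  20 → roll 2  [load 95/100]
  55 → roll 4 (new)  [load 55/100]
  70 → roll 5 (new)  [load 70/100]
  65 → roll 6 (new)  [load 65/100]
  15 → roll 3  [load 85/100]
  20 → roll 4  [load 75/100]
6 paper rolls opened.

6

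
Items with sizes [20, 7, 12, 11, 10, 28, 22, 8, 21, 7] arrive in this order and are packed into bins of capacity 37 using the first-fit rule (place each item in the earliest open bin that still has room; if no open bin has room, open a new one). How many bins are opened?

  20 → bin 1 (new)  [load 20/37]
  7 → bin 1  [load 27/37]
  12 → bin 2 (new)  [load 12/37]
  11 → bin 2  [load 23/37]
  10 → bin 1  [load 37/37]
  28 → bin 3 (new)  [load 28/37]
  22 → bin 4 (new)  [load 22/37]
  8 → bin 2  [load 31/37]
  21 → bin 5 (new)  [load 21/37]
  7 → bin 3  [load 35/37]
5 bins opened.

5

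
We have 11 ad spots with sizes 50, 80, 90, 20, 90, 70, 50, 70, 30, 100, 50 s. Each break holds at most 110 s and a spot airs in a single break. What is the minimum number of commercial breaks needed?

8

Total = 100 + 90 + 90 + 80 + 70 + 70 + 50 + 50 + 50 + 30 + 20 = 700 s.
Lower bound: ⌈700/110⌉ = 7 commercial breaks.
A packing using 8 commercial breaks:
  break 1: 100 = 100
  break 2: 90 + 20 = 110
  break 3: 90 = 90
  break 4: 80 + 30 = 110
  break 5: 70 = 70
  break 6: 70 = 70
  break 7: 50 + 50 = 100
  break 8: 50 = 50
No arrangement into 7 commercial breaks stays within capacity, so 8 is optimal.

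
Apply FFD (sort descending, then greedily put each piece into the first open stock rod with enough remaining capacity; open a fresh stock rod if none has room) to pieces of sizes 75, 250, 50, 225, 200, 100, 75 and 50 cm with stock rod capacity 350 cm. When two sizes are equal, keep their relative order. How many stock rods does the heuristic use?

Sorted descending: 250, 225, 200, 100, 75, 75, 50, 50.
  250 → stock rod 1 (new)  [load 250/350]
  225 → stock rod 2 (new)  [load 225/350]
  200 → stock rod 3 (new)  [load 200/350]
  100 → stock rod 1  [load 350/350]
  75 → stock rod 2  [load 300/350]
  75 → stock rod 3  [load 275/350]
  50 → stock rod 2  [load 350/350]
  50 → stock rod 3  [load 325/350]
3 stock rods opened.

3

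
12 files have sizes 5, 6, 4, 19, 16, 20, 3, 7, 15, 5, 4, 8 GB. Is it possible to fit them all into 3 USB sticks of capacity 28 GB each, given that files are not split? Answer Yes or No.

Total = 112 GB; ⌈112/28⌉ = 4.
At least 4 USB sticks are required, but only 3 are allowed.

No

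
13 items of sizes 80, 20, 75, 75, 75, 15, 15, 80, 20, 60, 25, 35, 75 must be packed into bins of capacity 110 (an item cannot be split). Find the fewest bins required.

7

Total = 80 + 80 + 75 + 75 + 75 + 75 + 60 + 35 + 25 + 20 + 20 + 15 + 15 = 650.
Lower bound: ⌈650/110⌉ = 6 bins.
Also, 7 items each exceed 55, and no two of those can share a bin, so at least 7 bins are needed.
A packing using 7 bins:
  bin 1: 80 + 25 = 105
  bin 2: 80 + 20 = 100
  bin 3: 75 + 35 = 110
  bin 4: 75 + 20 + 15 = 110
  bin 5: 75 + 15 = 90
  bin 6: 75 = 75
  bin 7: 60 = 60
This matches the lower bound, so 7 is optimal.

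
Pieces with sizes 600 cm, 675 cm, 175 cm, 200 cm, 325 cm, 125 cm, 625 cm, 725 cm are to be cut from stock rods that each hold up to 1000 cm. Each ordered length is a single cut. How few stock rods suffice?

Total = 725 + 675 + 625 + 600 + 325 + 200 + 175 + 125 = 3450 cm.
Lower bound: ⌈3450/1000⌉ = 4 stock rods.
A packing using 4 stock rods:
  stock rod 1: 725 + 200 = 925
  stock rod 2: 675 + 325 = 1000
  stock rod 3: 625 + 175 + 125 = 925
  stock rod 4: 600 = 600
This matches the lower bound, so 4 is optimal.

4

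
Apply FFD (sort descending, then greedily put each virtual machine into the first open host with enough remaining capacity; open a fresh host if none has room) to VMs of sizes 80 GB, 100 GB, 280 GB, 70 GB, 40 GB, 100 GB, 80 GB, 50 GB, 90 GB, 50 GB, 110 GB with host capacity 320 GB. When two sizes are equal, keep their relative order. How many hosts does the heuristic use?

Sorted descending: 280, 110, 100, 100, 90, 80, 80, 70, 50, 50, 40.
  280 → host 1 (new)  [load 280/320]
  110 → host 2 (new)  [load 110/320]
  100 → host 2  [load 210/320]
  100 → host 2  [load 310/320]
  90 → host 3 (new)  [load 90/320]
  80 → host 3  [load 170/320]
  80 → host 3  [load 250/320]
  70 → host 3  [load 320/320]
  50 → host 4 (new)  [load 50/320]
  50 → host 4  [load 100/320]
  40 → host 1  [load 320/320]
4 hosts opened.

4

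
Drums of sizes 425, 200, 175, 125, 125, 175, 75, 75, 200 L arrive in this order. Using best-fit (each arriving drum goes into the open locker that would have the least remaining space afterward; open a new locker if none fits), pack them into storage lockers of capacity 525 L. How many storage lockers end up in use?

  425 → locker 1 (new)  [load 425/525]
  200 → locker 2 (new)  [load 200/525]
  175 → locker 2  [load 375/525]
  125 → locker 2  [load 500/525]
  125 → locker 3 (new)  [load 125/525]
  175 → locker 3  [load 300/525]
  75 → locker 1  [load 500/525]
  75 → locker 3  [load 375/525]
  200 → locker 4 (new)  [load 200/525]
4 storage lockers opened.

4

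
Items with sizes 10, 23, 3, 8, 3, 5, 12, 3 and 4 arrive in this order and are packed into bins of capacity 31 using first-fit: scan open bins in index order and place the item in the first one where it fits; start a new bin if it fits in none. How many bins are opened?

3

  10 → bin 1 (new)  [load 10/31]
  23 → bin 2 (new)  [load 23/31]
  3 → bin 1  [load 13/31]
  8 → bin 1  [load 21/31]
  3 → bin 1  [load 24/31]
  5 → bin 1  [load 29/31]
  12 → bin 3 (new)  [load 12/31]
  3 → bin 2  [load 26/31]
  4 → bin 2  [load 30/31]
3 bins opened.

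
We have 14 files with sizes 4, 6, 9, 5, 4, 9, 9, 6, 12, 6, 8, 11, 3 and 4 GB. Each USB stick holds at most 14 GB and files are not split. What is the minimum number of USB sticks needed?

Total = 12 + 11 + 9 + 9 + 9 + 8 + 6 + 6 + 6 + 5 + 4 + 4 + 4 + 3 = 96 GB.
Lower bound: ⌈96/14⌉ = 7 USB sticks.
A packing using 8 USB sticks:
  USB stick 1: 12 = 12
  USB stick 2: 11 + 3 = 14
  USB stick 3: 9 + 5 = 14
  USB stick 4: 9 + 4 = 13
  USB stick 5: 9 + 4 = 13
  USB stick 6: 8 + 6 = 14
  USB stick 7: 6 + 6 = 12
  USB stick 8: 4 = 4
No arrangement into 7 USB sticks stays within capacity, so 8 is optimal.

8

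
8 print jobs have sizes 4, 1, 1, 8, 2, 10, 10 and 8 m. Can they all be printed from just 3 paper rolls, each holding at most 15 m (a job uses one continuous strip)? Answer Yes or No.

Total = 44 m; ⌈44/15⌉ = 3.
4 print jobs each exceed half the capacity and cannot share a roll, forcing at least 4 paper rolls.
At least 4 paper rolls are required, but only 3 are allowed.

No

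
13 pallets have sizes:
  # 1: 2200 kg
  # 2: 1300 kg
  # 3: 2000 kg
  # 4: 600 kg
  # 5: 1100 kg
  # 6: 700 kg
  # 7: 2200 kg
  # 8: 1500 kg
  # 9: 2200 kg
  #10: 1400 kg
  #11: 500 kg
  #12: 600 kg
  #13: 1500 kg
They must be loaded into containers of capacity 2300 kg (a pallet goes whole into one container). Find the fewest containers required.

9

Total = 2200 + 2200 + 2200 + 2000 + 1500 + 1500 + 1400 + 1300 + 1100 + 700 + 600 + 600 + 500 = 17800 kg.
Lower bound: ⌈17800/2300⌉ = 8 containers.
A packing using 9 containers:
  container 1: 2200 = 2200
  container 2: 2200 = 2200
  container 3: 2200 = 2200
  container 4: 2000 = 2000
  container 5: 1500 + 700 = 2200
  container 6: 1500 + 600 = 2100
  container 7: 1400 + 600 = 2000
  container 8: 1300 + 500 = 1800
  container 9: 1100 = 1100
No arrangement into 8 containers stays within capacity, so 9 is optimal.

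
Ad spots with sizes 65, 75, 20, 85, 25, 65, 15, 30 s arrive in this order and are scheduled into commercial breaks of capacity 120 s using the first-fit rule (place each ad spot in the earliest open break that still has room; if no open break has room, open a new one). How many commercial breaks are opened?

  65 → break 1 (new)  [load 65/120]
  75 → break 2 (new)  [load 75/120]
  20 → break 1  [load 85/120]
  85 → break 3 (new)  [load 85/120]
  25 → break 1  [load 110/120]
  65 → break 4 (new)  [load 65/120]
  15 → break 2  [load 90/120]
  30 → break 2  [load 120/120]
4 commercial breaks opened.

4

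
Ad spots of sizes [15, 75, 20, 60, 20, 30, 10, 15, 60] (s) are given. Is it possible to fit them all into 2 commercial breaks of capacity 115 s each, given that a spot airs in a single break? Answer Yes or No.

Total = 305 s; ⌈305/115⌉ = 3.
At least 3 commercial breaks are required, but only 2 are allowed.

No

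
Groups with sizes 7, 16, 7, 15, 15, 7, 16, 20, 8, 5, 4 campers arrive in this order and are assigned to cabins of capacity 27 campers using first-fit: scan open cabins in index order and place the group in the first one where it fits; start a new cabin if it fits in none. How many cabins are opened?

5

  7 → cabin 1 (new)  [load 7/27]
  16 → cabin 1  [load 23/27]
  7 → cabin 2 (new)  [load 7/27]
  15 → cabin 2  [load 22/27]
  15 → cabin 3 (new)  [load 15/27]
  7 → cabin 3  [load 22/27]
  16 → cabin 4 (new)  [load 16/27]
  20 → cabin 5 (new)  [load 20/27]
  8 → cabin 4  [load 24/27]
  5 → cabin 2  [load 27/27]
  4 → cabin 1  [load 27/27]
5 cabins opened.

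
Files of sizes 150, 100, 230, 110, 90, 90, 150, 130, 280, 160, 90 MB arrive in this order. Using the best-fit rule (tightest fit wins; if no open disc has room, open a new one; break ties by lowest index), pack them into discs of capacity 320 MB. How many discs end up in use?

6

  150 → disc 1 (new)  [load 150/320]
  100 → disc 1  [load 250/320]
  230 → disc 2 (new)  [load 230/320]
  110 → disc 3 (new)  [load 110/320]
  90 → disc 2  [load 320/320]
  90 → disc 3  [load 200/320]
  150 → disc 4 (new)  [load 150/320]
  130 → disc 4  [load 280/320]
  280 → disc 5 (new)  [load 280/320]
  160 → disc 6 (new)  [load 160/320]
  90 → disc 3  [load 290/320]
6 discs opened.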